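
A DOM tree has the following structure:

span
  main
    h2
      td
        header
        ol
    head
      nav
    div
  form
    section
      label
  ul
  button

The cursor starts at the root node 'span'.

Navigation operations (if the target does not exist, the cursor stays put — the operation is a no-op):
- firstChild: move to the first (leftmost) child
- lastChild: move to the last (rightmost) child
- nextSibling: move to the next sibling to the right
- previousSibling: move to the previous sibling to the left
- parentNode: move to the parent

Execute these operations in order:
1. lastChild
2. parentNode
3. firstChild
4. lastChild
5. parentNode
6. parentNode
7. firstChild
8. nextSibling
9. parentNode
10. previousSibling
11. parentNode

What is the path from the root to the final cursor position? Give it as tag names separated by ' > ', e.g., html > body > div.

After 1 (lastChild): button
After 2 (parentNode): span
After 3 (firstChild): main
After 4 (lastChild): div
After 5 (parentNode): main
After 6 (parentNode): span
After 7 (firstChild): main
After 8 (nextSibling): form
After 9 (parentNode): span
After 10 (previousSibling): span (no-op, stayed)
After 11 (parentNode): span (no-op, stayed)

Answer: span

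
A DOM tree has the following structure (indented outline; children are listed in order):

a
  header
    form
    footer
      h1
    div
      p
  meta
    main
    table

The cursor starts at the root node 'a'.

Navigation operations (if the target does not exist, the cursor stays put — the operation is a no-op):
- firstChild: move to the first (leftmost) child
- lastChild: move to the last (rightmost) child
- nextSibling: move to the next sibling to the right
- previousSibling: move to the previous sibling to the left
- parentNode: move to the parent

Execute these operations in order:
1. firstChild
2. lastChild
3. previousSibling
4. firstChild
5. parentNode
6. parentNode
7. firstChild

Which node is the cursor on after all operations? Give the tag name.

Answer: form

Derivation:
After 1 (firstChild): header
After 2 (lastChild): div
After 3 (previousSibling): footer
After 4 (firstChild): h1
After 5 (parentNode): footer
After 6 (parentNode): header
After 7 (firstChild): form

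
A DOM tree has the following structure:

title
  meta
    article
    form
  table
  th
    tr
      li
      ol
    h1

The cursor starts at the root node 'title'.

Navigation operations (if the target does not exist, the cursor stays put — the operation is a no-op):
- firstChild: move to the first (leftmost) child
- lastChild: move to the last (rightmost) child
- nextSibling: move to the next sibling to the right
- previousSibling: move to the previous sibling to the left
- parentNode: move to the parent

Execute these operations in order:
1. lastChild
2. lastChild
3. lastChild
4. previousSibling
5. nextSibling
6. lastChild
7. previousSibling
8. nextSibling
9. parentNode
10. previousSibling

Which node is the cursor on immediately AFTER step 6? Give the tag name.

After 1 (lastChild): th
After 2 (lastChild): h1
After 3 (lastChild): h1 (no-op, stayed)
After 4 (previousSibling): tr
After 5 (nextSibling): h1
After 6 (lastChild): h1 (no-op, stayed)

Answer: h1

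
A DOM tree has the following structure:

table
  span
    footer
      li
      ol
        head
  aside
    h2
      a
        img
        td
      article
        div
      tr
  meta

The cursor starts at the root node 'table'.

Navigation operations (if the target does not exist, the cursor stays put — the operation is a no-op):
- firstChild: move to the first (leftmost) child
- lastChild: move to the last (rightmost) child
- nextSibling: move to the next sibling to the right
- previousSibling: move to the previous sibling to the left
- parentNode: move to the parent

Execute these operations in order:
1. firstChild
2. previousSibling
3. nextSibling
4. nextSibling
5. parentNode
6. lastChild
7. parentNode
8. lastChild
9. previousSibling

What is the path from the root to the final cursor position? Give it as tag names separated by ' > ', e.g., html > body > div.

Answer: table > aside

Derivation:
After 1 (firstChild): span
After 2 (previousSibling): span (no-op, stayed)
After 3 (nextSibling): aside
After 4 (nextSibling): meta
After 5 (parentNode): table
After 6 (lastChild): meta
After 7 (parentNode): table
After 8 (lastChild): meta
After 9 (previousSibling): aside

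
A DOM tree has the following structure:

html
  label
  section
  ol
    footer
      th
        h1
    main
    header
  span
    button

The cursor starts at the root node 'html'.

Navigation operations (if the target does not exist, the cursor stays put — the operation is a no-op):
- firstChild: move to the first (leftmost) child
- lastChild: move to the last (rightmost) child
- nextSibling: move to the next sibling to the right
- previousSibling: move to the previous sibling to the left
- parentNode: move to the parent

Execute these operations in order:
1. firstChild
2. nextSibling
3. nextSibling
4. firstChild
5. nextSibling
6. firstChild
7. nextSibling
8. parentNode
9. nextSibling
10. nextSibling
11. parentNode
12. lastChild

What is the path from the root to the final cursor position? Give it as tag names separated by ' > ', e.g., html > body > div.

Answer: html > span

Derivation:
After 1 (firstChild): label
After 2 (nextSibling): section
After 3 (nextSibling): ol
After 4 (firstChild): footer
After 5 (nextSibling): main
After 6 (firstChild): main (no-op, stayed)
After 7 (nextSibling): header
After 8 (parentNode): ol
After 9 (nextSibling): span
After 10 (nextSibling): span (no-op, stayed)
After 11 (parentNode): html
After 12 (lastChild): span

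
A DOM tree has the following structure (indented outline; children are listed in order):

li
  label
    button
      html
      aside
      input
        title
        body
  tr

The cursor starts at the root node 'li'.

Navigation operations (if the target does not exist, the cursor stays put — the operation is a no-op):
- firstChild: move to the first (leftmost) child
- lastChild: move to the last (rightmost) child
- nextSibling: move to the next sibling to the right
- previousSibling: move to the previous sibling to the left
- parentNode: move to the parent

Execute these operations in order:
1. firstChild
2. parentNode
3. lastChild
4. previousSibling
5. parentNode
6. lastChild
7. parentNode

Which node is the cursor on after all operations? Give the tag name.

After 1 (firstChild): label
After 2 (parentNode): li
After 3 (lastChild): tr
After 4 (previousSibling): label
After 5 (parentNode): li
After 6 (lastChild): tr
After 7 (parentNode): li

Answer: li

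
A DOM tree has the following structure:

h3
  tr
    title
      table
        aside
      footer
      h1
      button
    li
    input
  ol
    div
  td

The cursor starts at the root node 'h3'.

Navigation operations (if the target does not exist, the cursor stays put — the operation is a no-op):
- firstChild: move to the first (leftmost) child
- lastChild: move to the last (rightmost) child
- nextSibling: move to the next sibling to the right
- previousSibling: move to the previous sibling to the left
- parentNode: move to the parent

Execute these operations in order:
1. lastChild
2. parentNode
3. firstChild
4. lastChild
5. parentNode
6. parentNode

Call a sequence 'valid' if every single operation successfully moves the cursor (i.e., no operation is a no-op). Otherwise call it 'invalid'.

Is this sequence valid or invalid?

Answer: valid

Derivation:
After 1 (lastChild): td
After 2 (parentNode): h3
After 3 (firstChild): tr
After 4 (lastChild): input
After 5 (parentNode): tr
After 6 (parentNode): h3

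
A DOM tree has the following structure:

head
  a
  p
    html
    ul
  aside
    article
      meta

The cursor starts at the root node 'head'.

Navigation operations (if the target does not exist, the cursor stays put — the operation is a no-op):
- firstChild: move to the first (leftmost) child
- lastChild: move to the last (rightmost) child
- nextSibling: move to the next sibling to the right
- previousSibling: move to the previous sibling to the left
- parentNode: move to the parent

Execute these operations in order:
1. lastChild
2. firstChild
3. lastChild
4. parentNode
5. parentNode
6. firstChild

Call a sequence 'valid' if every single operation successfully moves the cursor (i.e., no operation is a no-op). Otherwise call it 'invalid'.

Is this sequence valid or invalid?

Answer: valid

Derivation:
After 1 (lastChild): aside
After 2 (firstChild): article
After 3 (lastChild): meta
After 4 (parentNode): article
After 5 (parentNode): aside
After 6 (firstChild): article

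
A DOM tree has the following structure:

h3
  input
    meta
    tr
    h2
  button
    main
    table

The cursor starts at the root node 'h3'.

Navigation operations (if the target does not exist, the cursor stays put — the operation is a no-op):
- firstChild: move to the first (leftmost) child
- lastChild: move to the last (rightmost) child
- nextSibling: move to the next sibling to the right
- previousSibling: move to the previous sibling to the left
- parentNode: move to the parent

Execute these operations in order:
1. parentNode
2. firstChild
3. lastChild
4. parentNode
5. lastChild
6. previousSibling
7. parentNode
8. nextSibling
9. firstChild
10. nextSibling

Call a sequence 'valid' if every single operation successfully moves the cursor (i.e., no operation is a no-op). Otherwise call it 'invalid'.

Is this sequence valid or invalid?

After 1 (parentNode): h3 (no-op, stayed)
After 2 (firstChild): input
After 3 (lastChild): h2
After 4 (parentNode): input
After 5 (lastChild): h2
After 6 (previousSibling): tr
After 7 (parentNode): input
After 8 (nextSibling): button
After 9 (firstChild): main
After 10 (nextSibling): table

Answer: invalid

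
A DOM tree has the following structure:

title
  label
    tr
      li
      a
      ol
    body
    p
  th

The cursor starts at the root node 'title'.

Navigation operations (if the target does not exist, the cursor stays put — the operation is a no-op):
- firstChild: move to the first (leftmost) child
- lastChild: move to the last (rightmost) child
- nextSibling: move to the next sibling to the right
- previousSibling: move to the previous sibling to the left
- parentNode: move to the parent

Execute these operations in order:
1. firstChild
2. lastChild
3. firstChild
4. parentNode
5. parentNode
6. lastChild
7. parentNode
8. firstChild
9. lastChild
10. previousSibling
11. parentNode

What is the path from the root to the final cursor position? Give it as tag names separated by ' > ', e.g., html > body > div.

Answer: title > label

Derivation:
After 1 (firstChild): label
After 2 (lastChild): p
After 3 (firstChild): p (no-op, stayed)
After 4 (parentNode): label
After 5 (parentNode): title
After 6 (lastChild): th
After 7 (parentNode): title
After 8 (firstChild): label
After 9 (lastChild): p
After 10 (previousSibling): body
After 11 (parentNode): label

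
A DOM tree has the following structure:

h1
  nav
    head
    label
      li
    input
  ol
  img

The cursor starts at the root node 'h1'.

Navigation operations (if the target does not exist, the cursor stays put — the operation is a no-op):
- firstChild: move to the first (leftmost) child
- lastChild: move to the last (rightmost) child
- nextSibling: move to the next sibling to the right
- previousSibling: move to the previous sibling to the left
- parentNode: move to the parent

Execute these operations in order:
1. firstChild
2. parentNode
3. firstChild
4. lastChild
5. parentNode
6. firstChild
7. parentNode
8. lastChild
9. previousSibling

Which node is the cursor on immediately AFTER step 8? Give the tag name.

Answer: input

Derivation:
After 1 (firstChild): nav
After 2 (parentNode): h1
After 3 (firstChild): nav
After 4 (lastChild): input
After 5 (parentNode): nav
After 6 (firstChild): head
After 7 (parentNode): nav
After 8 (lastChild): input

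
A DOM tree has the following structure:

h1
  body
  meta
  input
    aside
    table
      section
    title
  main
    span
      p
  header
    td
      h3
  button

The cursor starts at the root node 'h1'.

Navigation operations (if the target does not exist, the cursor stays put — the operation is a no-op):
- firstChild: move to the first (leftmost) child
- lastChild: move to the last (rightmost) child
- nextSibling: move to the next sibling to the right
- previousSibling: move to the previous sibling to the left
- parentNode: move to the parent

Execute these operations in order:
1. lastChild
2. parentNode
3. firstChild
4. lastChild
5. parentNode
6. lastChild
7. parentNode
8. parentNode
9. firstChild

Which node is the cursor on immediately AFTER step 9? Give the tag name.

Answer: body

Derivation:
After 1 (lastChild): button
After 2 (parentNode): h1
After 3 (firstChild): body
After 4 (lastChild): body (no-op, stayed)
After 5 (parentNode): h1
After 6 (lastChild): button
After 7 (parentNode): h1
After 8 (parentNode): h1 (no-op, stayed)
After 9 (firstChild): body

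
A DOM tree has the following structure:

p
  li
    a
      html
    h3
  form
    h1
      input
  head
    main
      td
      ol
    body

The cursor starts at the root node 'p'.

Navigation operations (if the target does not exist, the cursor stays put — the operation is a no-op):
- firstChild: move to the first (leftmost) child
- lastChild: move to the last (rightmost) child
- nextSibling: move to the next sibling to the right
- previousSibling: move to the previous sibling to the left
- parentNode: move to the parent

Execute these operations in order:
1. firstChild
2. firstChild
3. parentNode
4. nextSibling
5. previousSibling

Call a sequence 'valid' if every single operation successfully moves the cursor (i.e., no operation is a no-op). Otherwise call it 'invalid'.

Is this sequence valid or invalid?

After 1 (firstChild): li
After 2 (firstChild): a
After 3 (parentNode): li
After 4 (nextSibling): form
After 5 (previousSibling): li

Answer: valid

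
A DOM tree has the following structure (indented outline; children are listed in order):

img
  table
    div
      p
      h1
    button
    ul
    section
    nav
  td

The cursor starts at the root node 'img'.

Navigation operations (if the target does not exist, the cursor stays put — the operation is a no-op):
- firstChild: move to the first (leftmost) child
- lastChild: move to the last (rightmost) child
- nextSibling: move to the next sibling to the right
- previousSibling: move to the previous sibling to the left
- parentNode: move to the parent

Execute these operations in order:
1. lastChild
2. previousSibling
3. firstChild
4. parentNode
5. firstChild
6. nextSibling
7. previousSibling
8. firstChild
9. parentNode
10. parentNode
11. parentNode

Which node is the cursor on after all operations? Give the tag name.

After 1 (lastChild): td
After 2 (previousSibling): table
After 3 (firstChild): div
After 4 (parentNode): table
After 5 (firstChild): div
After 6 (nextSibling): button
After 7 (previousSibling): div
After 8 (firstChild): p
After 9 (parentNode): div
After 10 (parentNode): table
After 11 (parentNode): img

Answer: img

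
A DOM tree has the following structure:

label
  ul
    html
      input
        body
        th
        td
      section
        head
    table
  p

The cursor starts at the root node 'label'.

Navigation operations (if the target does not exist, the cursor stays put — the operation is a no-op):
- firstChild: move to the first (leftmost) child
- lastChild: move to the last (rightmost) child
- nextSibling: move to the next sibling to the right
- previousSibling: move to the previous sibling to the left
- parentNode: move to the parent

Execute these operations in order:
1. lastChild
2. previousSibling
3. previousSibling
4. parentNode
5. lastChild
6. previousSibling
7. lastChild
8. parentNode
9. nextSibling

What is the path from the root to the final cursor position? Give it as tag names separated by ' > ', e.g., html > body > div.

After 1 (lastChild): p
After 2 (previousSibling): ul
After 3 (previousSibling): ul (no-op, stayed)
After 4 (parentNode): label
After 5 (lastChild): p
After 6 (previousSibling): ul
After 7 (lastChild): table
After 8 (parentNode): ul
After 9 (nextSibling): p

Answer: label > p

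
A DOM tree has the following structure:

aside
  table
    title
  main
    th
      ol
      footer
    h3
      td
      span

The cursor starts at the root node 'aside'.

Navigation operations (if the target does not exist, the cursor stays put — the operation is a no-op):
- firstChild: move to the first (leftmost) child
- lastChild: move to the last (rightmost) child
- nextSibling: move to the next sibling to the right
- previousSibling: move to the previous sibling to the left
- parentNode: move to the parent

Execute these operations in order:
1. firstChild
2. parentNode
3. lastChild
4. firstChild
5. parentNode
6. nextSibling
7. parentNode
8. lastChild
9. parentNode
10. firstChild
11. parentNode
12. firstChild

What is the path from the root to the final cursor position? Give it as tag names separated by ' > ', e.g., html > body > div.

After 1 (firstChild): table
After 2 (parentNode): aside
After 3 (lastChild): main
After 4 (firstChild): th
After 5 (parentNode): main
After 6 (nextSibling): main (no-op, stayed)
After 7 (parentNode): aside
After 8 (lastChild): main
After 9 (parentNode): aside
After 10 (firstChild): table
After 11 (parentNode): aside
After 12 (firstChild): table

Answer: aside > table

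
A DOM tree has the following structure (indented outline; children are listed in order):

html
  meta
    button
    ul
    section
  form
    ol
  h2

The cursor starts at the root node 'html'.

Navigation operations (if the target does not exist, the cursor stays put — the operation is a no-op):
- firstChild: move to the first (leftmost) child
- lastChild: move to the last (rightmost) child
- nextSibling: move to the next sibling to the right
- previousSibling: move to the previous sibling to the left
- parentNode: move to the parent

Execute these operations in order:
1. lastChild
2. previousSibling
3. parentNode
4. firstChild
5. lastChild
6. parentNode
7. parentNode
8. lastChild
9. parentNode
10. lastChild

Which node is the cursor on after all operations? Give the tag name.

After 1 (lastChild): h2
After 2 (previousSibling): form
After 3 (parentNode): html
After 4 (firstChild): meta
After 5 (lastChild): section
After 6 (parentNode): meta
After 7 (parentNode): html
After 8 (lastChild): h2
After 9 (parentNode): html
After 10 (lastChild): h2

Answer: h2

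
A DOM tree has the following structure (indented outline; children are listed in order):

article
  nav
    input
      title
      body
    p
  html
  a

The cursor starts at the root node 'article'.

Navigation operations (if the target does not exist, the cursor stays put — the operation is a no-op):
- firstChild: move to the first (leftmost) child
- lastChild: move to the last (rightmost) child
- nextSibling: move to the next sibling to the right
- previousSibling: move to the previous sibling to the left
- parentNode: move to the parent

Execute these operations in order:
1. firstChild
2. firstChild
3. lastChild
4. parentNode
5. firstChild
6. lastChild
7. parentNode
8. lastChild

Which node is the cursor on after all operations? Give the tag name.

After 1 (firstChild): nav
After 2 (firstChild): input
After 3 (lastChild): body
After 4 (parentNode): input
After 5 (firstChild): title
After 6 (lastChild): title (no-op, stayed)
After 7 (parentNode): input
After 8 (lastChild): body

Answer: body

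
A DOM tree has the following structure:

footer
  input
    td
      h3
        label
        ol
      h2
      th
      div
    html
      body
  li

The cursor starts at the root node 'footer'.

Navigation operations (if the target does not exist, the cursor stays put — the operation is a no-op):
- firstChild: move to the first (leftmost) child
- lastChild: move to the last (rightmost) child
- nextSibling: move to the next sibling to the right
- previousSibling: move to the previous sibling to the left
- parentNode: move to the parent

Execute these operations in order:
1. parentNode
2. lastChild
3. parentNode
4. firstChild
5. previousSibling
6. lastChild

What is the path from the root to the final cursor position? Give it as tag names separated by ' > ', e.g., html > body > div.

After 1 (parentNode): footer (no-op, stayed)
After 2 (lastChild): li
After 3 (parentNode): footer
After 4 (firstChild): input
After 5 (previousSibling): input (no-op, stayed)
After 6 (lastChild): html

Answer: footer > input > html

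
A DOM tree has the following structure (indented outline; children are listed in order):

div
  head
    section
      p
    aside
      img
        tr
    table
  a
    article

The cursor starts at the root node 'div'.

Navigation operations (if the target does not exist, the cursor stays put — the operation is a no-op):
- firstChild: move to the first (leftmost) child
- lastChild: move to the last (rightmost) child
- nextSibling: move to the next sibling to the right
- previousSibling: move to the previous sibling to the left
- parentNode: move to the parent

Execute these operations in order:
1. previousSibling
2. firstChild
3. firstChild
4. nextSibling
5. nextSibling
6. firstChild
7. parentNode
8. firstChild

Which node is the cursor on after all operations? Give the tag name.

Answer: section

Derivation:
After 1 (previousSibling): div (no-op, stayed)
After 2 (firstChild): head
After 3 (firstChild): section
After 4 (nextSibling): aside
After 5 (nextSibling): table
After 6 (firstChild): table (no-op, stayed)
After 7 (parentNode): head
After 8 (firstChild): section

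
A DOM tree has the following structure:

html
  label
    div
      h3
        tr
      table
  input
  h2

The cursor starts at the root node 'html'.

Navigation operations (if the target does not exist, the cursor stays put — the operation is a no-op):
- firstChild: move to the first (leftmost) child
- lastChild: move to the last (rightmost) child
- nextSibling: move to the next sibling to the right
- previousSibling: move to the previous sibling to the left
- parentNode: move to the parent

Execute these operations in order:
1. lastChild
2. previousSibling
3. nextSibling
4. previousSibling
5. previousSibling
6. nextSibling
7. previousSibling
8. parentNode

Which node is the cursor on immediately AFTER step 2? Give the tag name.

After 1 (lastChild): h2
After 2 (previousSibling): input

Answer: input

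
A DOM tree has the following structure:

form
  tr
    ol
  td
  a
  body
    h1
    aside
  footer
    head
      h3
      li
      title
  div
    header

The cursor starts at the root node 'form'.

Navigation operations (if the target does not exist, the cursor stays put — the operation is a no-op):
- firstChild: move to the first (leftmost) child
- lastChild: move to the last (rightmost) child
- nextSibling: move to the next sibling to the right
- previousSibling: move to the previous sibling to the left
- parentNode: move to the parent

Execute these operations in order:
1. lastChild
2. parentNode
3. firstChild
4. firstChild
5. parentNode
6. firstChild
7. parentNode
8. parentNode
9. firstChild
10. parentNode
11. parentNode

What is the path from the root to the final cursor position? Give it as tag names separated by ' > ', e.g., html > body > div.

After 1 (lastChild): div
After 2 (parentNode): form
After 3 (firstChild): tr
After 4 (firstChild): ol
After 5 (parentNode): tr
After 6 (firstChild): ol
After 7 (parentNode): tr
After 8 (parentNode): form
After 9 (firstChild): tr
After 10 (parentNode): form
After 11 (parentNode): form (no-op, stayed)

Answer: form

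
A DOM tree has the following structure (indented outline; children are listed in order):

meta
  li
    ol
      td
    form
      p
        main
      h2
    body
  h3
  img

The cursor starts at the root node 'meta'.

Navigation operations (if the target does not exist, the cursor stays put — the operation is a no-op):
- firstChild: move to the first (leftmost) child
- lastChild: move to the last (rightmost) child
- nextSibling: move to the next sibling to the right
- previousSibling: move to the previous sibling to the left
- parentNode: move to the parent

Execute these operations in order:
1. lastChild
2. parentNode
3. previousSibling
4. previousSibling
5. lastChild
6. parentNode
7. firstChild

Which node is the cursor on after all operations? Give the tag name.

Answer: li

Derivation:
After 1 (lastChild): img
After 2 (parentNode): meta
After 3 (previousSibling): meta (no-op, stayed)
After 4 (previousSibling): meta (no-op, stayed)
After 5 (lastChild): img
After 6 (parentNode): meta
After 7 (firstChild): li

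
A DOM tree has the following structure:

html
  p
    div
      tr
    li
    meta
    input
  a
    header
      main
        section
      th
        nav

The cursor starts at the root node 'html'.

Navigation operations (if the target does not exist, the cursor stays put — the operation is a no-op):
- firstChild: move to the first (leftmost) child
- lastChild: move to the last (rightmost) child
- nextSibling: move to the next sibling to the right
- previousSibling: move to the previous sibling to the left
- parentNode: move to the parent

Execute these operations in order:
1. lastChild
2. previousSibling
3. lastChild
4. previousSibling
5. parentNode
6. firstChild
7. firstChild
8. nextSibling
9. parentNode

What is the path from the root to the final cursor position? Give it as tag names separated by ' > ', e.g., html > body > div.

After 1 (lastChild): a
After 2 (previousSibling): p
After 3 (lastChild): input
After 4 (previousSibling): meta
After 5 (parentNode): p
After 6 (firstChild): div
After 7 (firstChild): tr
After 8 (nextSibling): tr (no-op, stayed)
After 9 (parentNode): div

Answer: html > p > div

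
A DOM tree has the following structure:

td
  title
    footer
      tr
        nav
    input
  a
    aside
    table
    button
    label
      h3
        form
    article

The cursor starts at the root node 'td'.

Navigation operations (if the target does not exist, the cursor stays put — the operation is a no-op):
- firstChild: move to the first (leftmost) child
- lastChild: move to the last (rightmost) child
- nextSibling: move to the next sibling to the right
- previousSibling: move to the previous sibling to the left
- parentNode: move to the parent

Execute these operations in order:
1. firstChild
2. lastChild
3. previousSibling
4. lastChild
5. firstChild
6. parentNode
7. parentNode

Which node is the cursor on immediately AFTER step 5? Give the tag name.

After 1 (firstChild): title
After 2 (lastChild): input
After 3 (previousSibling): footer
After 4 (lastChild): tr
After 5 (firstChild): nav

Answer: nav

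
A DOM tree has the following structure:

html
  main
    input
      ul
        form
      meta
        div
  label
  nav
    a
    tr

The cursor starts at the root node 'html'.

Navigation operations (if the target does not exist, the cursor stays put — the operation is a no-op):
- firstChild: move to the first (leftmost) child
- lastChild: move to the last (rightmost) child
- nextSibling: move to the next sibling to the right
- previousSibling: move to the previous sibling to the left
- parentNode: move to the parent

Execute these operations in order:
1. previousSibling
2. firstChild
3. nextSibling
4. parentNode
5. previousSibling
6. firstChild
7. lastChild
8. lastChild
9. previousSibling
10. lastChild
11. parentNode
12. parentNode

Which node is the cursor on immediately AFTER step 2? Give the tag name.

After 1 (previousSibling): html (no-op, stayed)
After 2 (firstChild): main

Answer: main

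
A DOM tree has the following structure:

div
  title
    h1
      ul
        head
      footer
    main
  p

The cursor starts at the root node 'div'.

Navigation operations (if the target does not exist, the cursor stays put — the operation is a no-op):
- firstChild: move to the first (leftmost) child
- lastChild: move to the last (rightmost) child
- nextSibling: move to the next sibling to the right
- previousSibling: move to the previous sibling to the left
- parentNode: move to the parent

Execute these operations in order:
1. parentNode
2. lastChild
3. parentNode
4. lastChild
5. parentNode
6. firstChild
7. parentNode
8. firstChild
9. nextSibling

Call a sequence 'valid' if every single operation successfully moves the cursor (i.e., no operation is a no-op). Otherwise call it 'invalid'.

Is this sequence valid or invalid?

After 1 (parentNode): div (no-op, stayed)
After 2 (lastChild): p
After 3 (parentNode): div
After 4 (lastChild): p
After 5 (parentNode): div
After 6 (firstChild): title
After 7 (parentNode): div
After 8 (firstChild): title
After 9 (nextSibling): p

Answer: invalid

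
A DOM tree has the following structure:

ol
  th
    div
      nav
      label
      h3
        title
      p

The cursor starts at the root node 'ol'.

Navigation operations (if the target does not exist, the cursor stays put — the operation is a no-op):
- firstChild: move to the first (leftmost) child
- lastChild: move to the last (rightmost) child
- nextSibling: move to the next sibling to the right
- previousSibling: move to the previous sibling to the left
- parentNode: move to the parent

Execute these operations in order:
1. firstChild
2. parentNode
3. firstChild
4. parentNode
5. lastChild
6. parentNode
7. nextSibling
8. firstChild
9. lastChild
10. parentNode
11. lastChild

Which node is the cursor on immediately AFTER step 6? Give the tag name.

Answer: ol

Derivation:
After 1 (firstChild): th
After 2 (parentNode): ol
After 3 (firstChild): th
After 4 (parentNode): ol
After 5 (lastChild): th
After 6 (parentNode): ol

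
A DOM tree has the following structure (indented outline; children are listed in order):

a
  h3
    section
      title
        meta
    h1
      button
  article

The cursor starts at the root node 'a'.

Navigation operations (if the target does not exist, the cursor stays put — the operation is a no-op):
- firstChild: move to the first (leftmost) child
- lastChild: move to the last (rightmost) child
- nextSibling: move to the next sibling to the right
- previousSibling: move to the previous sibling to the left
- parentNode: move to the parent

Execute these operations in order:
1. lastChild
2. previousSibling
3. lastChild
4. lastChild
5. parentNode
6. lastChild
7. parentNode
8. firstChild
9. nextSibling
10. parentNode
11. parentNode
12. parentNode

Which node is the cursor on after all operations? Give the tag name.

After 1 (lastChild): article
After 2 (previousSibling): h3
After 3 (lastChild): h1
After 4 (lastChild): button
After 5 (parentNode): h1
After 6 (lastChild): button
After 7 (parentNode): h1
After 8 (firstChild): button
After 9 (nextSibling): button (no-op, stayed)
After 10 (parentNode): h1
After 11 (parentNode): h3
After 12 (parentNode): a

Answer: a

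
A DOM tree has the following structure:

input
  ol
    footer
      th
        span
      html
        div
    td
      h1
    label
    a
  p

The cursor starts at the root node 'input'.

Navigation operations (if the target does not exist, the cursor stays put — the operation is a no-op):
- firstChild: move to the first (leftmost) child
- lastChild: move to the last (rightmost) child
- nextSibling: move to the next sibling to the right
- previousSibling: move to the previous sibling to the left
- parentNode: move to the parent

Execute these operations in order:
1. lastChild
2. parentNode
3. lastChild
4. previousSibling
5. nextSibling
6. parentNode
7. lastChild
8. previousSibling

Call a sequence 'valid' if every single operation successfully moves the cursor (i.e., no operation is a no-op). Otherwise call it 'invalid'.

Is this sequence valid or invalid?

After 1 (lastChild): p
After 2 (parentNode): input
After 3 (lastChild): p
After 4 (previousSibling): ol
After 5 (nextSibling): p
After 6 (parentNode): input
After 7 (lastChild): p
After 8 (previousSibling): ol

Answer: valid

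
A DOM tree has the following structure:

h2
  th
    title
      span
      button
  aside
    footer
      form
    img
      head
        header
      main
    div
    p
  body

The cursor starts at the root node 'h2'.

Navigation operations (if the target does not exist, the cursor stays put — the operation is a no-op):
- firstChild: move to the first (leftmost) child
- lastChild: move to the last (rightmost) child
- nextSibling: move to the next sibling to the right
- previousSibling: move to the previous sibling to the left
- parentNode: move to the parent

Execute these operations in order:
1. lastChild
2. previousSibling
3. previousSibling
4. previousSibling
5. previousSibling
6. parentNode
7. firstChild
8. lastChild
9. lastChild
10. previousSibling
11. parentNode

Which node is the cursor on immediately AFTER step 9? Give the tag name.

After 1 (lastChild): body
After 2 (previousSibling): aside
After 3 (previousSibling): th
After 4 (previousSibling): th (no-op, stayed)
After 5 (previousSibling): th (no-op, stayed)
After 6 (parentNode): h2
After 7 (firstChild): th
After 8 (lastChild): title
After 9 (lastChild): button

Answer: button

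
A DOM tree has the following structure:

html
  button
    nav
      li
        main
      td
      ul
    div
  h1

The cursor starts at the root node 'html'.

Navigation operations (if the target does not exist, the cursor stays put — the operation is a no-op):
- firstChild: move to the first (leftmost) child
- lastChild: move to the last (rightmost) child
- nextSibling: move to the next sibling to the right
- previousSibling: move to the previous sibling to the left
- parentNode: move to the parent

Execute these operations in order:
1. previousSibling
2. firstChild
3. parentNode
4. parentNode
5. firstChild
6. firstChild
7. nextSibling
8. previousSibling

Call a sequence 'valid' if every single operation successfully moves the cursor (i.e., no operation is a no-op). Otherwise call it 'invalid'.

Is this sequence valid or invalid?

After 1 (previousSibling): html (no-op, stayed)
After 2 (firstChild): button
After 3 (parentNode): html
After 4 (parentNode): html (no-op, stayed)
After 5 (firstChild): button
After 6 (firstChild): nav
After 7 (nextSibling): div
After 8 (previousSibling): nav

Answer: invalid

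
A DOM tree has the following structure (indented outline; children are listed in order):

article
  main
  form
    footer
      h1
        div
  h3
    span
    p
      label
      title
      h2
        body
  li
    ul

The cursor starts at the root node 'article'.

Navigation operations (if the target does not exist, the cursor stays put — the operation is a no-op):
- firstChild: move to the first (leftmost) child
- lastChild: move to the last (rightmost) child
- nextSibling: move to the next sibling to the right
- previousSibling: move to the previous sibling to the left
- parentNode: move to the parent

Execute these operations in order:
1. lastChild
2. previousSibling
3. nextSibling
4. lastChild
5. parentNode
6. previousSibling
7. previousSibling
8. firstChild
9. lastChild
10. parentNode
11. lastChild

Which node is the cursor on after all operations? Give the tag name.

Answer: h1

Derivation:
After 1 (lastChild): li
After 2 (previousSibling): h3
After 3 (nextSibling): li
After 4 (lastChild): ul
After 5 (parentNode): li
After 6 (previousSibling): h3
After 7 (previousSibling): form
After 8 (firstChild): footer
After 9 (lastChild): h1
After 10 (parentNode): footer
After 11 (lastChild): h1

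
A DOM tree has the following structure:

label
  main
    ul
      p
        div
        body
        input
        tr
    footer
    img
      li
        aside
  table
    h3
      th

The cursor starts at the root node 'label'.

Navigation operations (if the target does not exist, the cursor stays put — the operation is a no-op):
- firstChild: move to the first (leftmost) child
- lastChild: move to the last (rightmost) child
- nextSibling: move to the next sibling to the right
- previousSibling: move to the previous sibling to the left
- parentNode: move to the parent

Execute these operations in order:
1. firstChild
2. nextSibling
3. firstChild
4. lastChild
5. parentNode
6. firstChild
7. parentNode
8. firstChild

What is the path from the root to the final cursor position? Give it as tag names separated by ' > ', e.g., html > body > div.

After 1 (firstChild): main
After 2 (nextSibling): table
After 3 (firstChild): h3
After 4 (lastChild): th
After 5 (parentNode): h3
After 6 (firstChild): th
After 7 (parentNode): h3
After 8 (firstChild): th

Answer: label > table > h3 > th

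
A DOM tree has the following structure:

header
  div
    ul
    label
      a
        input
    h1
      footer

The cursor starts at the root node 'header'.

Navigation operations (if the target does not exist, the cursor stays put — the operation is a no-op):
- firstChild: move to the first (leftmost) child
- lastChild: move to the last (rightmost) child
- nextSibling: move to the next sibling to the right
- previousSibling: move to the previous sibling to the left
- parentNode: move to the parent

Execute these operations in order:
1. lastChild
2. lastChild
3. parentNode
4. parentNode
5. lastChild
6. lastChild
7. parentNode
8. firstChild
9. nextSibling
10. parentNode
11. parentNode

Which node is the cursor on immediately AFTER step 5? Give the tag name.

Answer: div

Derivation:
After 1 (lastChild): div
After 2 (lastChild): h1
After 3 (parentNode): div
After 4 (parentNode): header
After 5 (lastChild): div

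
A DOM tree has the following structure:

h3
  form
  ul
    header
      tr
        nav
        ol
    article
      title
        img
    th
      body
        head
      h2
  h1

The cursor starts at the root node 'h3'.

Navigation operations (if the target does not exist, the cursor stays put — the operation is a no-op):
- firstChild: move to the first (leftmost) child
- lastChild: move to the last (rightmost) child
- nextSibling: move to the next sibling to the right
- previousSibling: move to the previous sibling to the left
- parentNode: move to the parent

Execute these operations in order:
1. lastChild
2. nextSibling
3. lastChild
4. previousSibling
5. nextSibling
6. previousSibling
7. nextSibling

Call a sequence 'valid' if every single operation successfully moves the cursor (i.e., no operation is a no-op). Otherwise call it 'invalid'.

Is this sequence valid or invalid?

Answer: invalid

Derivation:
After 1 (lastChild): h1
After 2 (nextSibling): h1 (no-op, stayed)
After 3 (lastChild): h1 (no-op, stayed)
After 4 (previousSibling): ul
After 5 (nextSibling): h1
After 6 (previousSibling): ul
After 7 (nextSibling): h1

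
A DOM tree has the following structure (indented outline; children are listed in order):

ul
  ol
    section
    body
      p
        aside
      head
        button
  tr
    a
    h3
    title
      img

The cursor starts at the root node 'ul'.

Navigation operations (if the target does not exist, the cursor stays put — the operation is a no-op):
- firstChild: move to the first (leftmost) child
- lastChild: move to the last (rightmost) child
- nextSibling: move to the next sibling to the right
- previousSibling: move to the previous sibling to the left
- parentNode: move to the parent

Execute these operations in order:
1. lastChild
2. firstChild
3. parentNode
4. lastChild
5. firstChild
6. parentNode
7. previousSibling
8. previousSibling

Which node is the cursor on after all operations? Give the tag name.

Answer: a

Derivation:
After 1 (lastChild): tr
After 2 (firstChild): a
After 3 (parentNode): tr
After 4 (lastChild): title
After 5 (firstChild): img
After 6 (parentNode): title
After 7 (previousSibling): h3
After 8 (previousSibling): a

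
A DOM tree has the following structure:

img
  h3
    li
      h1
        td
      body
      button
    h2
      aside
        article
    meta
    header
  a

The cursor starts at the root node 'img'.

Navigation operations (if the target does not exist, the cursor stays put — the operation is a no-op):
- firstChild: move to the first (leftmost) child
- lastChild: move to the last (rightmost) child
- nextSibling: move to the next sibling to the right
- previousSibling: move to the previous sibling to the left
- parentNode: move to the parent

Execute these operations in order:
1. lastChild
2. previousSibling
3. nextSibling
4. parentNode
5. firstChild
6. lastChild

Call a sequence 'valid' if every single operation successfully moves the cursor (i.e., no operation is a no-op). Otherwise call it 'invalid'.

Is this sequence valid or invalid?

After 1 (lastChild): a
After 2 (previousSibling): h3
After 3 (nextSibling): a
After 4 (parentNode): img
After 5 (firstChild): h3
After 6 (lastChild): header

Answer: valid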